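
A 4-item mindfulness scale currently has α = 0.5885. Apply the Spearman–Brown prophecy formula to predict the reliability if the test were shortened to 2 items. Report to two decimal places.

Length factor m = 2/4 = 0.5000
α' = m·α / (1 − (1−m)·α)
   = 2/4 × 0.5885 / (1 − (1 − 2/4) × 0.5885)
   = 0.2943 / 0.7057 = 0.42

predicted reliability = 0.42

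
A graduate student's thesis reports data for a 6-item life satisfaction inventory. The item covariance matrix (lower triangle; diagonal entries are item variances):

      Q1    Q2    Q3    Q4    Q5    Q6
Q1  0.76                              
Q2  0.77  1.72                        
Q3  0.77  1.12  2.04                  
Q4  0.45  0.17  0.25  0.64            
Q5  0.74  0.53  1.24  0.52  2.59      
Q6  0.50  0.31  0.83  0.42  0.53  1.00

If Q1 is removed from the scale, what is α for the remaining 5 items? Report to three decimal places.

α = 0.746

Remaining items: Q2, Q3, Q4, Q5, Q6 (k = 5).
ΣVar(i) = 1.72 + 2.04 + 0.64 + 2.59 + 1.00 = 7.99
total variance = 7.99 + 2 × 5.92 = 19.83
α (item deleted) = (5/4)·(1 − 7.99/19.83) = 0.746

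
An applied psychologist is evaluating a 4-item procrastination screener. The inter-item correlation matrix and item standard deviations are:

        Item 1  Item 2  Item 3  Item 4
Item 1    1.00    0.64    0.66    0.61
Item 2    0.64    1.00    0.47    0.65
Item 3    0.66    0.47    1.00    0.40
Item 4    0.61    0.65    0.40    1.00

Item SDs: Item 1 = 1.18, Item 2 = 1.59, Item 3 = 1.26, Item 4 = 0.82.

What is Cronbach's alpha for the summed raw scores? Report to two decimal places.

Cronbach's alpha = 0.82

Σσ²ᵢ = 1.18² + 1.59² + 1.26² + 0.82² = 6.1805
Covariances σ_ij = r_ij · s_i · s_j:
  σ(Item 1,Item 2) = 0.64 × 1.18 × 1.59 = 1.2008
  σ(Item 1,Item 3) = 0.66 × 1.18 × 1.26 = 0.9813
  σ(Item 1,Item 4) = 0.61 × 1.18 × 0.82 = 0.5902
  σ(Item 2,Item 3) = 0.47 × 1.59 × 1.26 = 0.9416
  σ(Item 2,Item 4) = 0.65 × 1.59 × 0.82 = 0.8475
  σ(Item 3,Item 4) = 0.40 × 1.26 × 0.82 = 0.4133
σ²_T = Σσ²ᵢ + 2·Σσ_ij = 6.1805 + 2 × 4.9747 = 16.1299
α = (4/3)·(1 − 6.1805/16.1299) = 0.82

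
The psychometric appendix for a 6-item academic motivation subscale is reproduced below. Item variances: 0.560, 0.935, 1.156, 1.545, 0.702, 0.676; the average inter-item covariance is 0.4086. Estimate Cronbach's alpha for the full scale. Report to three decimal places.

ΣVar(i) = 0.560 + 0.935 + 1.156 + 1.545 + 0.702 + 0.676 = 5.574
Sum of the 15 distinct covariances = 15 × 0.4086 = 6.1290
Var(T) = ΣVar(i) + 2·Σcov = 5.574 + 2 × 6.1290 = 17.8320
α = (6/5)·(1 − 5.574/17.8320) = 0.825

Cronbach's alpha = 0.825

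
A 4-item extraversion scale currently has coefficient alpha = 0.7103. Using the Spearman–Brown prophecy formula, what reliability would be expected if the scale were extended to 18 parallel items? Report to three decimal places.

predicted reliability = 0.917

Length factor m = 18/4 = 4.5000
α' = m·α / (1 + (m−1)·α)
   = 18/4 × 0.7103 / (1 + (18/4 − 1) × 0.7103)
   = 3.1964 / 3.4861 = 0.917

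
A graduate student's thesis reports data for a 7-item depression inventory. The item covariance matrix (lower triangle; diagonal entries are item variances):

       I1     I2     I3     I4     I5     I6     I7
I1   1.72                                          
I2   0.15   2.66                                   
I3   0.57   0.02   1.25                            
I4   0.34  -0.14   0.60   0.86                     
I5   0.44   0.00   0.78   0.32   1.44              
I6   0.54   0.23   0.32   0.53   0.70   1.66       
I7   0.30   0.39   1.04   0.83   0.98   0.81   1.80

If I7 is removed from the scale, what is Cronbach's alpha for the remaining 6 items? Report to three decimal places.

Cronbach's alpha = 0.636

Remaining items: I1, I2, I3, I4, I5, I6 (k = 6).
sum of item variances = 1.72 + 2.66 + 1.25 + 0.86 + 1.44 + 1.66 = 9.59
σ²_T = 9.59 + 2 × 5.40 = 20.39
α (item deleted) = (6/5)·(1 − 9.59/20.39) = 0.636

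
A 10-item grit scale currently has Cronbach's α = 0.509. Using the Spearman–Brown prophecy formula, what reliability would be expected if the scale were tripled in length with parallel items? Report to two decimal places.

predicted reliability = 0.76

Length factor m = 3
α' = m·α / (1 + (m−1)·α)
   = 3 × 0.509 / (1 + (3 − 1) × 0.509)
   = 1.5270 / 2.0180 = 0.76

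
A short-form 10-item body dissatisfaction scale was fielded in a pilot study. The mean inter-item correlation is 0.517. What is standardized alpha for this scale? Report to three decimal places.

Standardized α = k·r̄ / (1 + (k−1)·r̄) = 10 × 0.517 / (1 + 9 × 0.517)
  = 5.1700 / 5.6530 = 0.915

standardized alpha = 0.915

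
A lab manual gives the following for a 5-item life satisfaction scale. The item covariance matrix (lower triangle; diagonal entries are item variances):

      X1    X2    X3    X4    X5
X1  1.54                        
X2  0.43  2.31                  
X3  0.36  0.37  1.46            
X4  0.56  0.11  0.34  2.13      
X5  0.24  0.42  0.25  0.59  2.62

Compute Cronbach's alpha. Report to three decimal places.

ΣVar(i) = 1.54 + 2.31 + 1.46 + 2.13 + 2.62 = 10.06
Sum of the distinct covariances = 3.67
total variance = 10.06 + 2 × 3.67 = 17.40
α = (k/(k−1))·(1 − ΣVar(i)/total variance) = (5/4)·(1 − 10.06/17.40) = 0.527

Cronbach's alpha = 0.527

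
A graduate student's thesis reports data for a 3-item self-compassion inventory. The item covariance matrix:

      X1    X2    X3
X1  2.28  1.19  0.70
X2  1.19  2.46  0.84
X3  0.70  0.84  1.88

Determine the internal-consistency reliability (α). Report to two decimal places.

α = 0.68

Σσ²ᵢ = 2.28 + 2.46 + 1.88 = 6.62
Sum of the distinct covariances = 2.73
total variance = 6.62 + 2 × 2.73 = 12.08
α = (k/(k−1))·(1 − Σσ²ᵢ/total variance) = (3/2)·(1 − 6.62/12.08) = 0.68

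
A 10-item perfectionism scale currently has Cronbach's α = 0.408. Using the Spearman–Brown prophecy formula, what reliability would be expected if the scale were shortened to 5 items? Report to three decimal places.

predicted reliability = 0.256

Length factor m = 5/10 = 0.5000
α' = m·α / (1 − (1−m)·α)
   = 5/10 × 0.408 / (1 − (1 − 5/10) × 0.408)
   = 0.2040 / 0.7960 = 0.256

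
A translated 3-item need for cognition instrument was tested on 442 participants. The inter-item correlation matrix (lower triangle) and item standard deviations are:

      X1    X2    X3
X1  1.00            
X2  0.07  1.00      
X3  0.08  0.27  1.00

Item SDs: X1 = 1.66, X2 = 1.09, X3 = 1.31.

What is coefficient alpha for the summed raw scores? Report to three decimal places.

α = 0.293

Σσ²ᵢ = 1.66² + 1.09² + 1.31² = 5.6598
Covariances σ_ij = r_ij · s_i · s_j:
  σ(X1,X2) = 0.07 × 1.66 × 1.09 = 0.1267
  σ(X1,X3) = 0.08 × 1.66 × 1.31 = 0.1740
  σ(X2,X3) = 0.27 × 1.09 × 1.31 = 0.3855
σ²_T = Σσ²ᵢ + 2·Σσ_ij = 5.6598 + 2 × 0.6862 = 7.0322
α = (3/2)·(1 − 5.6598/7.0322) = 0.293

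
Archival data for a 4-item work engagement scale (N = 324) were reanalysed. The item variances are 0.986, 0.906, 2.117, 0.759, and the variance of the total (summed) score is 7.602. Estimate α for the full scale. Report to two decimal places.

sum of item variances = 0.986 + 0.906 + 2.117 + 0.759 = 4.768
α = (k/(k−1))·(1 − sum of item variances/Var(T)) = (4/3)·(1 − 4.768/7.602) = 0.50

α = 0.50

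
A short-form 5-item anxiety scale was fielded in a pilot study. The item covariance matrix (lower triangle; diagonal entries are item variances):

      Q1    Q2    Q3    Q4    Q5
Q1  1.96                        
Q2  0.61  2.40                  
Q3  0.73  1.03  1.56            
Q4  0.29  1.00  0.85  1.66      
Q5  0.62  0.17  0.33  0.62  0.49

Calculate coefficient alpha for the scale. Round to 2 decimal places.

Σσᵢ² = 1.96 + 2.40 + 1.56 + 1.66 + 0.49 = 8.07
Σ_{i<j} σ_ij = 6.25
σ²_total = 8.07 + 2 × 6.25 = 20.57
α = (k/(k−1))·(1 − Σσᵢ²/σ²_total) = (5/4)·(1 − 8.07/20.57) = 0.76

coefficient alpha = 0.76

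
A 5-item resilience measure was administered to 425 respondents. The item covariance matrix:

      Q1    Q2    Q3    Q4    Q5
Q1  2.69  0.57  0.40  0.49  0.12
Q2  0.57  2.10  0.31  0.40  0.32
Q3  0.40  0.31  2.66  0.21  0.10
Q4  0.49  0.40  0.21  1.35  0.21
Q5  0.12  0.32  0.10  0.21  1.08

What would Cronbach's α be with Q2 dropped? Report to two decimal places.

Cronbach's α = 0.38

Remaining items: Q1, Q3, Q4, Q5 (k = 4).
ΣVar(i) = 2.69 + 2.66 + 1.35 + 1.08 = 7.78
σ²_total = 7.78 + 2 × 1.53 = 10.84
α (item deleted) = (4/3)·(1 − 7.78/10.84) = 0.38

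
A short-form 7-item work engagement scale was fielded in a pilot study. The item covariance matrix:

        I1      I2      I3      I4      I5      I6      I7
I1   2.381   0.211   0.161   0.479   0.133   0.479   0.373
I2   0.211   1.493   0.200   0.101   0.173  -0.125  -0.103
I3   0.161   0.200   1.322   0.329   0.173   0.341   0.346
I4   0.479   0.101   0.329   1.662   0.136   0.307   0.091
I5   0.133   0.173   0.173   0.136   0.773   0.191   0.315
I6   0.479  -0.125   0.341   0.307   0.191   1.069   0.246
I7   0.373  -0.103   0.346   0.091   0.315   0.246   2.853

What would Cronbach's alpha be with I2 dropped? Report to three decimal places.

Cronbach's alpha = 0.539

Remaining items: I1, I3, I4, I5, I6, I7 (k = 6).
Σσᵢ² = 2.381 + 1.322 + 1.662 + 0.773 + 1.069 + 2.853 = 10.060
total variance = 10.060 + 2 × 4.100 = 18.260
α (item deleted) = (6/5)·(1 − 10.060/18.260) = 0.539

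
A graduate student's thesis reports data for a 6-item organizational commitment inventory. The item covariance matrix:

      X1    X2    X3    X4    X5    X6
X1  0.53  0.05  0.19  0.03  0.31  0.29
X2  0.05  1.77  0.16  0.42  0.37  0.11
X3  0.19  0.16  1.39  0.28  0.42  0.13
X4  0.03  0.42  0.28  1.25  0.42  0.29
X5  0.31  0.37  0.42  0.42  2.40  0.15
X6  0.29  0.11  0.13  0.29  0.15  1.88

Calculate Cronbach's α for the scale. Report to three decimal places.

ΣVar(i) = 0.53 + 1.77 + 1.39 + 1.25 + 2.40 + 1.88 = 9.22
Sum of off-diagonal covariances = 3.62
σ²_T = 9.22 + 2 × 3.62 = 16.46
α = (k/(k−1))·(1 − ΣVar(i)/σ²_T) = (6/5)·(1 − 9.22/16.46) = 0.528

Cronbach's α = 0.528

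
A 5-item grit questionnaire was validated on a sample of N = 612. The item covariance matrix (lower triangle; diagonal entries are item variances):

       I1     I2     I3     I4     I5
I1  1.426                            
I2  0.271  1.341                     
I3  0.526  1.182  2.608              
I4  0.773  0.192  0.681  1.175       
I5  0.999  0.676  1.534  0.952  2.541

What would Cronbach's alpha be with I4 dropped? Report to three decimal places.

α = 0.756

Remaining items: I1, I2, I3, I5 (k = 4).
ΣVar(i) = 1.426 + 1.341 + 2.608 + 2.541 = 7.916
Var(T) = 7.916 + 2 × 5.188 = 18.292
α (item deleted) = (4/3)·(1 − 7.916/18.292) = 0.756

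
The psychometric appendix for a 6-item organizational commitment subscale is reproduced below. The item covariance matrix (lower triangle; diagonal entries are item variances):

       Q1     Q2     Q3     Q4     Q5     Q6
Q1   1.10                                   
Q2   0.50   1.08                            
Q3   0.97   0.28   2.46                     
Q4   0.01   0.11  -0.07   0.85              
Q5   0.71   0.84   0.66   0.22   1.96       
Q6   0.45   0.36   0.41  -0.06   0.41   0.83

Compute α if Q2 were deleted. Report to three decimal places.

Remaining items: Q1, Q3, Q4, Q5, Q6 (k = 5).
Σσᵢ² = 1.10 + 2.46 + 0.85 + 1.96 + 0.83 = 7.20
σ²_T = 7.20 + 2 × 3.71 = 14.62
α (item deleted) = (5/4)·(1 − 7.20/14.62) = 0.634

α = 0.634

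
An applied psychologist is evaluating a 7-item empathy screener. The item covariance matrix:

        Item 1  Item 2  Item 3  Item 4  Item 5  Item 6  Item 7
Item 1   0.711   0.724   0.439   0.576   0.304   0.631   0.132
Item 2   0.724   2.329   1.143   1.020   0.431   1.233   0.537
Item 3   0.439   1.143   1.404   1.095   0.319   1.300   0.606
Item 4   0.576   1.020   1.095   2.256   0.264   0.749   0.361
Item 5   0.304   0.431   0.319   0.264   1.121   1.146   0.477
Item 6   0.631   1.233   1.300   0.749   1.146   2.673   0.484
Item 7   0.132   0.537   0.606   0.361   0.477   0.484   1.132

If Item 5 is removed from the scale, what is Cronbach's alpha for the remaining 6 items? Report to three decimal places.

Remaining items: Item 1, Item 2, Item 3, Item 4, Item 6, Item 7 (k = 6).
Σσ²ᵢ = 0.711 + 2.329 + 1.404 + 2.256 + 2.673 + 1.132 = 10.505
total variance = 10.505 + 2 × 11.030 = 32.565
α (item deleted) = (6/5)·(1 − 10.505/32.565) = 0.813

Cronbach's alpha = 0.813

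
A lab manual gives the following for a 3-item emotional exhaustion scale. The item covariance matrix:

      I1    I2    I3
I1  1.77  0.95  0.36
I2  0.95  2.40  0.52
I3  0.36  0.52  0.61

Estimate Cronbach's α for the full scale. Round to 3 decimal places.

α = 0.650

Σσᵢ² = 1.77 + 2.40 + 0.61 = 4.78
Sum of the distinct covariances = 1.83
Var(T) = 4.78 + 2 × 1.83 = 8.44
α = (k/(k−1))·(1 − Σσᵢ²/Var(T)) = (3/2)·(1 − 4.78/8.44) = 0.650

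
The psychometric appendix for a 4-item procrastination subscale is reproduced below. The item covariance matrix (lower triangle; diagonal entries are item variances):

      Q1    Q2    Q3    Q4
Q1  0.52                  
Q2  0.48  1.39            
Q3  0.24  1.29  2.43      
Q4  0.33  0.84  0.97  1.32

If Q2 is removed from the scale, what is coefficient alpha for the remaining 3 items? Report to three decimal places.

Remaining items: Q1, Q3, Q4 (k = 3).
ΣVar(i) = 0.52 + 2.43 + 1.32 = 4.27
Var(T) = 4.27 + 2 × 1.54 = 7.35
α (item deleted) = (3/2)·(1 − 4.27/7.35) = 0.629

α = 0.629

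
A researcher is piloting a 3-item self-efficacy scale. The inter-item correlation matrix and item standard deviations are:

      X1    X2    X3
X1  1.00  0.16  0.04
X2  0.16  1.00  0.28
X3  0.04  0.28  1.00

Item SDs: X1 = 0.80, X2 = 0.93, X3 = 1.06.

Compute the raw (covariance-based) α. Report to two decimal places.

α = 0.37

Σσ²ᵢ = 0.80² + 0.93² + 1.06² = 2.6285
Covariances σ_ij = r_ij · s_i · s_j:
  σ(X1,X2) = 0.16 × 0.80 × 0.93 = 0.1190
  σ(X1,X3) = 0.04 × 0.80 × 1.06 = 0.0339
  σ(X2,X3) = 0.28 × 0.93 × 1.06 = 0.2760
σ²_T = Σσ²ᵢ + 2·Σσ_ij = 2.6285 + 2 × 0.4289 = 3.4863
α = (3/2)·(1 − 2.6285/3.4863) = 0.37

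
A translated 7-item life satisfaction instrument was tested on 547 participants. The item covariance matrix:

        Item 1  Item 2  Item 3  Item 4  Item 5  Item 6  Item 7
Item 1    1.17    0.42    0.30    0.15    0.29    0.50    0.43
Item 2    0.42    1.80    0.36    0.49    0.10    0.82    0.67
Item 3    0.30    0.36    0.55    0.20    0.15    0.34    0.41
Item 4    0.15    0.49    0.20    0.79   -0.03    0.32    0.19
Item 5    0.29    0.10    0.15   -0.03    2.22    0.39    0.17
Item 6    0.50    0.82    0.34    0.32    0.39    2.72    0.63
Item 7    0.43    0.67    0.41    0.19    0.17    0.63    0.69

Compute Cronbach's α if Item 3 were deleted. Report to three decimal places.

Remaining items: Item 1, Item 2, Item 4, Item 5, Item 6, Item 7 (k = 6).
ΣVar(i) = 1.17 + 1.80 + 0.79 + 2.22 + 2.72 + 0.69 = 9.39
Var(T) = 9.39 + 2 × 5.54 = 20.47
α (item deleted) = (6/5)·(1 − 9.39/20.47) = 0.650

Cronbach's α = 0.650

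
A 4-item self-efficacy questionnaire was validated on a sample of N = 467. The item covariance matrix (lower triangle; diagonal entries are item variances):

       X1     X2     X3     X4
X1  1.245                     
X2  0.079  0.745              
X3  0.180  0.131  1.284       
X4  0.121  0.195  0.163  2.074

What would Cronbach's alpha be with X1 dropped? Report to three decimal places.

Remaining items: X2, X3, X4 (k = 3).
Σσ²ᵢ = 0.745 + 1.284 + 2.074 = 4.103
σ²_total = 4.103 + 2 × 0.489 = 5.081
α (item deleted) = (3/2)·(1 − 4.103/5.081) = 0.289

α = 0.289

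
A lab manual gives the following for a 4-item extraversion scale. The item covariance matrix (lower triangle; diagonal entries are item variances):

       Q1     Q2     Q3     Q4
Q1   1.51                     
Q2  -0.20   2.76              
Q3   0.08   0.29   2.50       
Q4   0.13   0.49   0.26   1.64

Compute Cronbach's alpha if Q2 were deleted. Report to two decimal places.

Remaining items: Q1, Q3, Q4 (k = 3).
sum of item variances = 1.51 + 2.50 + 1.64 = 5.65
Var(T) = 5.65 + 2 × 0.47 = 6.59
α (item deleted) = (3/2)·(1 − 5.65/6.59) = 0.21

Cronbach's alpha = 0.21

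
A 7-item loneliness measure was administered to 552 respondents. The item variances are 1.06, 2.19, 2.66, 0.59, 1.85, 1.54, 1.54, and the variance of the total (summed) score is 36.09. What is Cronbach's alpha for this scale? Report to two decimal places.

α = 0.80

Σσ²ᵢ = 1.06 + 2.19 + 2.66 + 0.59 + 1.85 + 1.54 + 1.54 = 11.43
α = (k/(k−1))·(1 − Σσ²ᵢ/total variance) = (7/6)·(1 − 11.43/36.09) = 0.80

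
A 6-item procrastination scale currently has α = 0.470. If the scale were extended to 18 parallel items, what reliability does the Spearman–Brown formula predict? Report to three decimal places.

predicted reliability = 0.727

Length factor m = 18/6 = 3.0000
α' = m·α / (1 + (m−1)·α)
   = 18/6 × 0.470 / (1 + (18/6 − 1) × 0.470)
   = 1.4100 / 1.9400 = 0.727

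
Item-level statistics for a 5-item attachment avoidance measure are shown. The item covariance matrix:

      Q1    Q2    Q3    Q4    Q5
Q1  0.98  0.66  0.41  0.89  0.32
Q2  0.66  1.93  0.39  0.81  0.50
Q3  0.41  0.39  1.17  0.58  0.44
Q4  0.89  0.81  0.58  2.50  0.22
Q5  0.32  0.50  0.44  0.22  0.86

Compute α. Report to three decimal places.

α = 0.730

sum of item variances = 0.98 + 1.93 + 1.17 + 2.50 + 0.86 = 7.44
Σ_{i<j} σ_ij = 5.22
Var(T) = 7.44 + 2 × 5.22 = 17.88
α = (k/(k−1))·(1 − sum of item variances/Var(T)) = (5/4)·(1 − 7.44/17.88) = 0.730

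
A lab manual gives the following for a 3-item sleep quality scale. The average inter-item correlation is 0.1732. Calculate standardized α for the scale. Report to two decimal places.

Standardized α = k·r̄ / (1 + (k−1)·r̄) = 3 × 0.1732 / (1 + 2 × 0.1732)
  = 0.5196 / 1.3464 = 0.39

standardized α = 0.39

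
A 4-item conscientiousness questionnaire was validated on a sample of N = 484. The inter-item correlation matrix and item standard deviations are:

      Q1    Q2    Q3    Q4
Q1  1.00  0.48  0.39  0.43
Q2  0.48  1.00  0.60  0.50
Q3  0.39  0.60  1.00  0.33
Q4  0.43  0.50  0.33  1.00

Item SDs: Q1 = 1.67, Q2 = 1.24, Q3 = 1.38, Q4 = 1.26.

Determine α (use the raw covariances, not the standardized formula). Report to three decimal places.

Σσ²ᵢ = 1.67² + 1.24² + 1.38² + 1.26² = 7.8185
Covariances σ_ij = r_ij · s_i · s_j:
  σ(Q1,Q2) = 0.48 × 1.67 × 1.24 = 0.9940
  σ(Q1,Q3) = 0.39 × 1.67 × 1.38 = 0.8988
  σ(Q1,Q4) = 0.43 × 1.67 × 1.26 = 0.9048
  σ(Q2,Q3) = 0.60 × 1.24 × 1.38 = 1.0267
  σ(Q2,Q4) = 0.50 × 1.24 × 1.26 = 0.7812
  σ(Q3,Q4) = 0.33 × 1.38 × 1.26 = 0.5738
σ²_T = Σσ²ᵢ + 2·Σσ_ij = 7.8185 + 2 × 5.1793 = 18.1771
α = (4/3)·(1 − 7.8185/18.1771) = 0.760

α = 0.760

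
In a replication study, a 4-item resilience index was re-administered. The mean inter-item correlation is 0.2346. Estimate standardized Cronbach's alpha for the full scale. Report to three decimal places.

Standardized α = k·r̄ / (1 + (k−1)·r̄) = 4 × 0.2346 / (1 + 3 × 0.2346)
  = 0.9384 / 1.7038 = 0.551

α = 0.551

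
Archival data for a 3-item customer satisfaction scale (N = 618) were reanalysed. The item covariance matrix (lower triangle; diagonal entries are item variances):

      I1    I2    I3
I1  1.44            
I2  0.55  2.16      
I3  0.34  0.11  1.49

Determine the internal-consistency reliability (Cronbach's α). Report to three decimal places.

Σσᵢ² = 1.44 + 2.16 + 1.49 = 5.09
Σ_{i<j} σ_ij = 1.00
σ²_total = 5.09 + 2 × 1.00 = 7.09
α = (k/(k−1))·(1 − Σσᵢ²/σ²_total) = (3/2)·(1 − 5.09/7.09) = 0.423

α = 0.423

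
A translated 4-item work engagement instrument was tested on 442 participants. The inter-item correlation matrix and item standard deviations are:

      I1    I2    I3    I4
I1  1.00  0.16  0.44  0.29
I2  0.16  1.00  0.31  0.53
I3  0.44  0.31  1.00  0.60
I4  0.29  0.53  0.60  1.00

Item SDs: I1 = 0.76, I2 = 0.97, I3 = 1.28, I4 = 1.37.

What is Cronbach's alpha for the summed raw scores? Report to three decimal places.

Cronbach's alpha = 0.724

Σσ²ᵢ = 0.76² + 0.97² + 1.28² + 1.37² = 5.0338
Covariances σ_ij = r_ij · s_i · s_j:
  σ(I1,I2) = 0.16 × 0.76 × 0.97 = 0.1180
  σ(I1,I3) = 0.44 × 0.76 × 1.28 = 0.4280
  σ(I1,I4) = 0.29 × 0.76 × 1.37 = 0.3019
  σ(I2,I3) = 0.31 × 0.97 × 1.28 = 0.3849
  σ(I2,I4) = 0.53 × 0.97 × 1.37 = 0.7043
  σ(I3,I4) = 0.60 × 1.28 × 1.37 = 1.0522
σ²_T = Σσ²ᵢ + 2·Σσ_ij = 5.0338 + 2 × 2.9893 = 11.0124
α = (4/3)·(1 − 5.0338/11.0124) = 0.724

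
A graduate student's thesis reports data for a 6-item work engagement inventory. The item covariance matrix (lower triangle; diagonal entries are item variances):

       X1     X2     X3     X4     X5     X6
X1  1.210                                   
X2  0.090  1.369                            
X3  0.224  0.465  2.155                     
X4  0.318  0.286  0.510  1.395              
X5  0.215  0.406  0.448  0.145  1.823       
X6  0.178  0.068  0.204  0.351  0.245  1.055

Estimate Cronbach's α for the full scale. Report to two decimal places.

Σσᵢ² = 1.210 + 1.369 + 2.155 + 1.395 + 1.823 + 1.055 = 9.007
Sum of off-diagonal covariances = 4.153
σ²_T = 9.007 + 2 × 4.153 = 17.313
α = (k/(k−1))·(1 − Σσᵢ²/σ²_T) = (6/5)·(1 − 9.007/17.313) = 0.58

Cronbach's α = 0.58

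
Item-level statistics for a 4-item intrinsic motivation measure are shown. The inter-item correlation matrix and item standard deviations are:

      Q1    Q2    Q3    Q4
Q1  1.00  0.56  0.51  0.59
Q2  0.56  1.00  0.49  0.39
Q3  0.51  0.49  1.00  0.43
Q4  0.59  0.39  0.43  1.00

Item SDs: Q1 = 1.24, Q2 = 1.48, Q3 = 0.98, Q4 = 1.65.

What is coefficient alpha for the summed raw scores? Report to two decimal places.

Σσ²ᵢ = 1.24² + 1.48² + 0.98² + 1.65² = 7.4109
Covariances σ_ij = r_ij · s_i · s_j:
  σ(Q1,Q2) = 0.56 × 1.24 × 1.48 = 1.0277
  σ(Q1,Q3) = 0.51 × 1.24 × 0.98 = 0.6198
  σ(Q1,Q4) = 0.59 × 1.24 × 1.65 = 1.2071
  σ(Q2,Q3) = 0.49 × 1.48 × 0.98 = 0.7107
  σ(Q2,Q4) = 0.39 × 1.48 × 1.65 = 0.9524
  σ(Q3,Q4) = 0.43 × 0.98 × 1.65 = 0.6953
σ²_T = Σσ²ᵢ + 2·Σσ_ij = 7.4109 + 2 × 5.2130 = 17.8369
α = (4/3)·(1 − 7.4109/17.8369) = 0.78

α = 0.78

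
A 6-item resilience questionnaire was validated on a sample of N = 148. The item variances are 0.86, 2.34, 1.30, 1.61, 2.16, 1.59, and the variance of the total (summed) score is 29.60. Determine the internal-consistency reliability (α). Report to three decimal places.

α = 0.800

ΣVar(i) = 0.86 + 2.34 + 1.30 + 1.61 + 2.16 + 1.59 = 9.86
α = (k/(k−1))·(1 − ΣVar(i)/Var(T)) = (6/5)·(1 − 9.86/29.60) = 0.800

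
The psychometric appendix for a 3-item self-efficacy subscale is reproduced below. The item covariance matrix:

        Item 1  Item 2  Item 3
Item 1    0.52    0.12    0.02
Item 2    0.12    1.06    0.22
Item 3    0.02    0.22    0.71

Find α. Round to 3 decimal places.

ΣVar(i) = 0.52 + 1.06 + 0.71 = 2.29
Sum of the distinct covariances = 0.36
Var(T) = 2.29 + 2 × 0.36 = 3.01
α = (k/(k−1))·(1 − ΣVar(i)/Var(T)) = (3/2)·(1 − 2.29/3.01) = 0.359

α = 0.359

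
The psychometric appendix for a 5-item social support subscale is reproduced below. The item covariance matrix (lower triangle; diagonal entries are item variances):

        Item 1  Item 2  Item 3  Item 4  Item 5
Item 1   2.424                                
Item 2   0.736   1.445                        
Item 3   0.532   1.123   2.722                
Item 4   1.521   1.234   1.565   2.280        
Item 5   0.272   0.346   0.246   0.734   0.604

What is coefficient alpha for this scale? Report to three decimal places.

sum of item variances = 2.424 + 1.445 + 2.722 + 2.280 + 0.604 = 9.475
Sum of off-diagonal covariances = 8.309
Var(T) = 9.475 + 2 × 8.309 = 26.093
α = (k/(k−1))·(1 − sum of item variances/Var(T)) = (5/4)·(1 − 9.475/26.093) = 0.796

α = 0.796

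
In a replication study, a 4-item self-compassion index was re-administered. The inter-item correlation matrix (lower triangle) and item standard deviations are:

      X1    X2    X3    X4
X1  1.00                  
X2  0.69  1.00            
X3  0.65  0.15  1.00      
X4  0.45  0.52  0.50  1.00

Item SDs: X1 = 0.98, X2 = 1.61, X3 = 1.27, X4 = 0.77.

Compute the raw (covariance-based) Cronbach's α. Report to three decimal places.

α = 0.748

Σσ²ᵢ = 0.98² + 1.61² + 1.27² + 0.77² = 5.7583
Covariances σ_ij = r_ij · s_i · s_j:
  σ(X1,X2) = 0.69 × 0.98 × 1.61 = 1.0887
  σ(X1,X3) = 0.65 × 0.98 × 1.27 = 0.8090
  σ(X1,X4) = 0.45 × 0.98 × 0.77 = 0.3396
  σ(X2,X3) = 0.15 × 1.61 × 1.27 = 0.3067
  σ(X2,X4) = 0.52 × 1.61 × 0.77 = 0.6446
  σ(X3,X4) = 0.50 × 1.27 × 0.77 = 0.4889
σ²_T = Σσ²ᵢ + 2·Σσ_ij = 5.7583 + 2 × 3.6775 = 13.1133
α = (4/3)·(1 − 5.7583/13.1133) = 0.748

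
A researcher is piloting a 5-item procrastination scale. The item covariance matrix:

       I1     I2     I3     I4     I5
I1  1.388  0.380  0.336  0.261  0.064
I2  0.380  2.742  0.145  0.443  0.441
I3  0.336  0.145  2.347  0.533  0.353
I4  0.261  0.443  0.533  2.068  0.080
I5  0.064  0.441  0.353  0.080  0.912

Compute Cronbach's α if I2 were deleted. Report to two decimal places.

Cronbach's α = 0.44

Remaining items: I1, I3, I4, I5 (k = 4).
sum of item variances = 1.388 + 2.347 + 2.068 + 0.912 = 6.715
σ²_T = 6.715 + 2 × 1.627 = 9.969
α (item deleted) = (4/3)·(1 − 6.715/9.969) = 0.44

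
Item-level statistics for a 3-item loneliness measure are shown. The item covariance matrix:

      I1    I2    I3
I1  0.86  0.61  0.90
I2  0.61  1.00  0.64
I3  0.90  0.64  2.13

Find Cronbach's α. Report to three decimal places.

Σσ²ᵢ = 0.86 + 1.00 + 2.13 = 3.99
Σ_{i<j} σ_ij = 2.15
σ²_total = 3.99 + 2 × 2.15 = 8.29
α = (k/(k−1))·(1 − Σσ²ᵢ/σ²_total) = (3/2)·(1 − 3.99/8.29) = 0.778

α = 0.778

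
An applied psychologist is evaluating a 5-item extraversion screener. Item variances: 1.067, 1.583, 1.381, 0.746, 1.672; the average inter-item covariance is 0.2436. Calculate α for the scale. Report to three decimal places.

α = 0.538

Σσᵢ² = 1.067 + 1.583 + 1.381 + 0.746 + 1.672 = 6.449
Sum of the 10 distinct covariances = 10 × 0.2436 = 2.4360
total variance = Σσᵢ² + 2·Σcov = 6.449 + 2 × 2.4360 = 11.3210
α = (5/4)·(1 − 6.449/11.3210) = 0.538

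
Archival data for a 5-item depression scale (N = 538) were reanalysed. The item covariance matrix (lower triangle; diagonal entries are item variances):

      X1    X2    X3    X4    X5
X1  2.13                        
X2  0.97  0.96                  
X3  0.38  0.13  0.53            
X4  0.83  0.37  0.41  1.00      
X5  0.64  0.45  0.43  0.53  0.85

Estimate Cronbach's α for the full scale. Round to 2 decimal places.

α = 0.82

Σσᵢ² = 2.13 + 0.96 + 0.53 + 1.00 + 0.85 = 5.47
Σ_{i<j} σ_ij = 5.14
σ²_T = 5.47 + 2 × 5.14 = 15.75
α = (k/(k−1))·(1 − Σσᵢ²/σ²_T) = (5/4)·(1 − 5.47/15.75) = 0.82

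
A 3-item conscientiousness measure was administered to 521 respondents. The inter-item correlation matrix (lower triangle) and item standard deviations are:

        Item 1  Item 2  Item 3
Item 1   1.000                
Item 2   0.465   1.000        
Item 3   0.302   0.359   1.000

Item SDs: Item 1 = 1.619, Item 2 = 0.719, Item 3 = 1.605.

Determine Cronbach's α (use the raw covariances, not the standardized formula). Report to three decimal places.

α = 0.568

Σσ²ᵢ = 1.619² + 0.719² + 1.605² = 5.7141
Covariances σ_ij = r_ij · s_i · s_j:
  σ(Item 1,Item 2) = 0.465 × 1.619 × 0.719 = 0.5413
  σ(Item 1,Item 3) = 0.302 × 1.619 × 1.605 = 0.7847
  σ(Item 2,Item 3) = 0.359 × 0.719 × 1.605 = 0.4143
σ²_T = Σσ²ᵢ + 2·Σσ_ij = 5.7141 + 2 × 1.7403 = 9.1947
α = (3/2)·(1 − 5.7141/9.1947) = 0.568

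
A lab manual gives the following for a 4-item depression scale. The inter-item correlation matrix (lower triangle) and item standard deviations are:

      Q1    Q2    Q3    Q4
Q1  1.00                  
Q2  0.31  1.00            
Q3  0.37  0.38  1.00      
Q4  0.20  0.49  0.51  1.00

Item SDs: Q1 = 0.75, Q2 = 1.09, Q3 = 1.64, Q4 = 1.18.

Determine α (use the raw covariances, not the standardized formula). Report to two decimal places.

Σσ²ᵢ = 0.75² + 1.09² + 1.64² + 1.18² = 5.8326
Covariances σ_ij = r_ij · s_i · s_j:
  σ(Q1,Q2) = 0.31 × 0.75 × 1.09 = 0.2534
  σ(Q1,Q3) = 0.37 × 0.75 × 1.64 = 0.4551
  σ(Q1,Q4) = 0.20 × 0.75 × 1.18 = 0.1770
  σ(Q2,Q3) = 0.38 × 1.09 × 1.64 = 0.6793
  σ(Q2,Q4) = 0.49 × 1.09 × 1.18 = 0.6302
  σ(Q3,Q4) = 0.51 × 1.64 × 1.18 = 0.9870
σ²_T = Σσ²ᵢ + 2·Σσ_ij = 5.8326 + 2 × 3.1820 = 12.1966
α = (4/3)·(1 − 5.8326/12.1966) = 0.70

α = 0.70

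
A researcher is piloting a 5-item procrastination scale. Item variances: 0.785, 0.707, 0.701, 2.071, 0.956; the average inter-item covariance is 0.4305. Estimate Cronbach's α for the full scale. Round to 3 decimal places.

Cronbach's α = 0.778

ΣVar(i) = 0.785 + 0.707 + 0.701 + 2.071 + 0.956 = 5.220
Sum of the 10 distinct covariances = 10 × 0.4305 = 4.3050
σ²_T = ΣVar(i) + 2·Σcov = 5.220 + 2 × 4.3050 = 13.8300
α = (5/4)·(1 − 5.220/13.8300) = 0.778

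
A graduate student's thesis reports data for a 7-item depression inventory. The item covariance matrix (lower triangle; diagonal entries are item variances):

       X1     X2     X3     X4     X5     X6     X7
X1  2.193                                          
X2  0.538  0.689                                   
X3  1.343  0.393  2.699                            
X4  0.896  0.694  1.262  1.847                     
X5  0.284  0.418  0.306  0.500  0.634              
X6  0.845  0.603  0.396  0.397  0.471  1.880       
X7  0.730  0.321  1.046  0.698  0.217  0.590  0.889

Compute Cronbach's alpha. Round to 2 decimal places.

Σσ²ᵢ = 2.193 + 0.689 + 2.699 + 1.847 + 0.634 + 1.880 + 0.889 = 10.831
Sum of the distinct covariances = 12.948
total variance = 10.831 + 2 × 12.948 = 36.727
α = (k/(k−1))·(1 − Σσ²ᵢ/total variance) = (7/6)·(1 − 10.831/36.727) = 0.82

α = 0.82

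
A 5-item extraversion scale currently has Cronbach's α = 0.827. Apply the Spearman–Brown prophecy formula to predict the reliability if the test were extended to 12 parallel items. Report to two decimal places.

predicted reliability = 0.92

Length factor m = 12/5 = 2.4000
α' = m·α / (1 + (m−1)·α)
   = 12/5 × 0.827 / (1 + (12/5 − 1) × 0.827)
   = 1.9848 / 2.1578 = 0.92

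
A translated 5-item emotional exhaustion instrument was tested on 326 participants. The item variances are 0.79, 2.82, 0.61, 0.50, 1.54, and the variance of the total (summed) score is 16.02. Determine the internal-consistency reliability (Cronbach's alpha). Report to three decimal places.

Σσ²ᵢ = 0.79 + 2.82 + 0.61 + 0.50 + 1.54 = 6.26
α = (k/(k−1))·(1 − Σσ²ᵢ/total variance) = (5/4)·(1 − 6.26/16.02) = 0.762

α = 0.762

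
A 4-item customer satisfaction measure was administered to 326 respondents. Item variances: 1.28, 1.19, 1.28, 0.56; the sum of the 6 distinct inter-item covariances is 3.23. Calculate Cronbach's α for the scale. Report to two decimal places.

Σσᵢ² = 1.28 + 1.19 + 1.28 + 0.56 = 4.31
Sum of distinct covariances = 3.23
σ²_T = Σσᵢ² + 2·Σcov = 4.31 + 2 × 3.23 = 10.77
α = (4/3)·(1 − 4.31/10.77) = 0.80

α = 0.80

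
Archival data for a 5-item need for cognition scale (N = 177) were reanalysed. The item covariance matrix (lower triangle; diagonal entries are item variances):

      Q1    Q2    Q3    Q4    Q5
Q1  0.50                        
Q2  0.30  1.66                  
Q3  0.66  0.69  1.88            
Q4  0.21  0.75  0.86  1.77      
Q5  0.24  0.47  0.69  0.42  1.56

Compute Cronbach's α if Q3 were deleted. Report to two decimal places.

Remaining items: Q1, Q2, Q4, Q5 (k = 4).
sum of item variances = 0.50 + 1.66 + 1.77 + 1.56 = 5.49
total variance = 5.49 + 2 × 2.39 = 10.27
α (item deleted) = (4/3)·(1 − 5.49/10.27) = 0.62

Cronbach's α = 0.62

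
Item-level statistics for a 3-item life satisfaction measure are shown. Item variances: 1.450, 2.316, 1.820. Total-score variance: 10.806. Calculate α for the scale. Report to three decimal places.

Σσᵢ² = 1.450 + 2.316 + 1.820 = 5.586
α = (k/(k−1))·(1 − Σσᵢ²/σ²_total) = (3/2)·(1 − 5.586/10.806) = 0.725

α = 0.725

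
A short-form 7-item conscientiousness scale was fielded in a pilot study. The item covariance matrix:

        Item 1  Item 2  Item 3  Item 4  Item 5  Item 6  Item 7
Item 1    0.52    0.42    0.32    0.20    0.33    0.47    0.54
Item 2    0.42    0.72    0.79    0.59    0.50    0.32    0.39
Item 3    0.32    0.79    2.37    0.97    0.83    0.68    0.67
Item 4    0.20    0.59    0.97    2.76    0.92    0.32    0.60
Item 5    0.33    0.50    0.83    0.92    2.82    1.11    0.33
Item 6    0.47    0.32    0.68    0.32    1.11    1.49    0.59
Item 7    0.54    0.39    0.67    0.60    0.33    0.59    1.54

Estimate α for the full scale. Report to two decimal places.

ΣVar(i) = 0.52 + 0.72 + 2.37 + 2.76 + 2.82 + 1.49 + 1.54 = 12.22
Sum of the distinct covariances = 11.89
Var(T) = 12.22 + 2 × 11.89 = 36.00
α = (k/(k−1))·(1 − ΣVar(i)/Var(T)) = (7/6)·(1 − 12.22/36.00) = 0.77

α = 0.77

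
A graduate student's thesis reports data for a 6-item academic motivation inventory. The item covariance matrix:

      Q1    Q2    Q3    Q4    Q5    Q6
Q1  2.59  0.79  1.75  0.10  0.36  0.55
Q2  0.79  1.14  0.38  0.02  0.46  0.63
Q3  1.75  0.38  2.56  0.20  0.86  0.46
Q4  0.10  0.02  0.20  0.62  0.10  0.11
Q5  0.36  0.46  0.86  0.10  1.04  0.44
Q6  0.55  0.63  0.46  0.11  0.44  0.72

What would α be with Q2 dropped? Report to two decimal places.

α = 0.71

Remaining items: Q1, Q3, Q4, Q5, Q6 (k = 5).
sum of item variances = 2.59 + 2.56 + 0.62 + 1.04 + 0.72 = 7.53
σ²_total = 7.53 + 2 × 4.93 = 17.39
α (item deleted) = (5/4)·(1 − 7.53/17.39) = 0.71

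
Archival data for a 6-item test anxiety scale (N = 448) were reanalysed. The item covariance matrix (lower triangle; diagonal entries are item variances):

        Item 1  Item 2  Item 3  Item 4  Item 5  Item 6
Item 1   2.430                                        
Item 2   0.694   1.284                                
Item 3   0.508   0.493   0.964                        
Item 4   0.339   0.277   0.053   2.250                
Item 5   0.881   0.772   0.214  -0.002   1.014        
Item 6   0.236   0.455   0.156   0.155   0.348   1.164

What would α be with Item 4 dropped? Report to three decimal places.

Remaining items: Item 1, Item 2, Item 3, Item 5, Item 6 (k = 5).
Σσᵢ² = 2.430 + 1.284 + 0.964 + 1.014 + 1.164 = 6.856
Var(T) = 6.856 + 2 × 4.757 = 16.370
α (item deleted) = (5/4)·(1 − 6.856/16.370) = 0.726

α = 0.726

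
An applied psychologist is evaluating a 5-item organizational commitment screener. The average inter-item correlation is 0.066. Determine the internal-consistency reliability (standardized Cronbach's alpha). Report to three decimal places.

standardized Cronbach's alpha = 0.261

Standardized α = k·r̄ / (1 + (k−1)·r̄) = 5 × 0.066 / (1 + 4 × 0.066)
  = 0.3300 / 1.2640 = 0.261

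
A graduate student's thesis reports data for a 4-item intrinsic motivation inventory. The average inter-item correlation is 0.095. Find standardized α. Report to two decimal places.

α = 0.30

Standardized α = k·r̄ / (1 + (k−1)·r̄) = 4 × 0.095 / (1 + 3 × 0.095)
  = 0.3800 / 1.2850 = 0.30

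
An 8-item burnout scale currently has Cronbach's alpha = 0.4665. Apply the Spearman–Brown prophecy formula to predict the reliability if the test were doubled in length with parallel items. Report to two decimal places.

predicted reliability = 0.64

Length factor m = 2
α' = m·α / (1 + (m−1)·α)
   = 2 × 0.4665 / (1 + (2 − 1) × 0.4665)
   = 0.9330 / 1.4665 = 0.64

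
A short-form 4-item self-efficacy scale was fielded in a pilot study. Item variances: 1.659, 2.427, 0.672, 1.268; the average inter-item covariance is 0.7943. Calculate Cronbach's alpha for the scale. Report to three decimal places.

Σσ²ᵢ = 1.659 + 2.427 + 0.672 + 1.268 = 6.026
Sum of the 6 distinct covariances = 6 × 0.7943 = 4.7658
σ²_total = Σσ²ᵢ + 2·Σcov = 6.026 + 2 × 4.7658 = 15.5576
α = (4/3)·(1 − 6.026/15.5576) = 0.817

α = 0.817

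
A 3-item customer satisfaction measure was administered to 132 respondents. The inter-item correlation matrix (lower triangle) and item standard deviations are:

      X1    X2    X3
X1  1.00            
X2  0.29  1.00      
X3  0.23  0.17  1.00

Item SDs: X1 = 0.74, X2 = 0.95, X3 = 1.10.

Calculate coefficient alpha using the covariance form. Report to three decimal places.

α = 0.449

Σσ²ᵢ = 0.74² + 0.95² + 1.10² = 2.6601
Covariances σ_ij = r_ij · s_i · s_j:
  σ(X1,X2) = 0.29 × 0.74 × 0.95 = 0.2039
  σ(X1,X3) = 0.23 × 0.74 × 1.10 = 0.1872
  σ(X2,X3) = 0.17 × 0.95 × 1.10 = 0.1777
σ²_T = Σσ²ᵢ + 2·Σσ_ij = 2.6601 + 2 × 0.5688 = 3.7977
α = (3/2)·(1 − 2.6601/3.7977) = 0.449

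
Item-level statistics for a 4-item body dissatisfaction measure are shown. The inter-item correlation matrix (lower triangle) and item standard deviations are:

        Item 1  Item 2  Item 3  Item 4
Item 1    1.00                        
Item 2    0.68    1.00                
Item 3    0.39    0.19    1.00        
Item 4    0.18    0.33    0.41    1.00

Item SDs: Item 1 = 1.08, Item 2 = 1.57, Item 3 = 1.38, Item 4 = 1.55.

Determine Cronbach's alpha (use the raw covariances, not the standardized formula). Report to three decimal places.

Σσ²ᵢ = 1.08² + 1.57² + 1.38² + 1.55² = 7.9382
Covariances σ_ij = r_ij · s_i · s_j:
  σ(Item 1,Item 2) = 0.68 × 1.08 × 1.57 = 1.1530
  σ(Item 1,Item 3) = 0.39 × 1.08 × 1.38 = 0.5813
  σ(Item 1,Item 4) = 0.18 × 1.08 × 1.55 = 0.3013
  σ(Item 2,Item 3) = 0.19 × 1.57 × 1.38 = 0.4117
  σ(Item 2,Item 4) = 0.33 × 1.57 × 1.55 = 0.8031
  σ(Item 3,Item 4) = 0.41 × 1.38 × 1.55 = 0.8770
σ²_T = Σσ²ᵢ + 2·Σσ_ij = 7.9382 + 2 × 4.1274 = 16.1930
α = (4/3)·(1 − 7.9382/16.1930) = 0.680

Cronbach's alpha = 0.680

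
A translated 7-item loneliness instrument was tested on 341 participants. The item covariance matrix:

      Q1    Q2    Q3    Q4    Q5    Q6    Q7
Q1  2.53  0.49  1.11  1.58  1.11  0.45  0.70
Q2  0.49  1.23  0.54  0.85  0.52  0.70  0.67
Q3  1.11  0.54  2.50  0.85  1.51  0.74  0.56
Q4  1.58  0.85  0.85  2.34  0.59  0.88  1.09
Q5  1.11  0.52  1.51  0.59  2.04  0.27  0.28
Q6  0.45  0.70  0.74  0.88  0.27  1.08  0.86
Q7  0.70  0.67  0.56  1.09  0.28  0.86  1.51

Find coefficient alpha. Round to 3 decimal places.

Σσᵢ² = 2.53 + 1.23 + 2.50 + 2.34 + 2.04 + 1.08 + 1.51 = 13.23
Sum of off-diagonal covariances = 16.35
total variance = 13.23 + 2 × 16.35 = 45.93
α = (k/(k−1))·(1 − Σσᵢ²/total variance) = (7/6)·(1 − 13.23/45.93) = 0.831

coefficient alpha = 0.831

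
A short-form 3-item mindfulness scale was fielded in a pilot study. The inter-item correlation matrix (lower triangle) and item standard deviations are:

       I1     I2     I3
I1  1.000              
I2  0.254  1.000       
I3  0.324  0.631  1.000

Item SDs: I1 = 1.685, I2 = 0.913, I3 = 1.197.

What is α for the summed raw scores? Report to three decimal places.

α = 0.607

Σσ²ᵢ = 1.685² + 0.913² + 1.197² = 5.1056
Covariances σ_ij = r_ij · s_i · s_j:
  σ(I1,I2) = 0.254 × 1.685 × 0.913 = 0.3908
  σ(I1,I3) = 0.324 × 1.685 × 1.197 = 0.6535
  σ(I2,I3) = 0.631 × 0.913 × 1.197 = 0.6896
σ²_T = Σσ²ᵢ + 2·Σσ_ij = 5.1056 + 2 × 1.7339 = 8.5734
α = (3/2)·(1 − 5.1056/8.5734) = 0.607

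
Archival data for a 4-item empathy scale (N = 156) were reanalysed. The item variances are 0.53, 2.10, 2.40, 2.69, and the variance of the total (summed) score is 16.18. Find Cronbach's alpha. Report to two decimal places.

Σσ²ᵢ = 0.53 + 2.10 + 2.40 + 2.69 = 7.72
α = (k/(k−1))·(1 − Σσ²ᵢ/Var(T)) = (4/3)·(1 − 7.72/16.18) = 0.70

Cronbach's alpha = 0.70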